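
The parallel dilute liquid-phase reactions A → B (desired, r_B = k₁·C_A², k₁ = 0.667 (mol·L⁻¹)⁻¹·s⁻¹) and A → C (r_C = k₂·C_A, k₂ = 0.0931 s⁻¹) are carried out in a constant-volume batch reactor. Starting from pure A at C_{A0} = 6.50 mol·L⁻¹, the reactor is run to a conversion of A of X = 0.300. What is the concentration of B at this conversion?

1.90 mol·L⁻¹

C_A = C_{A0}(1−X) = 4.550 mol·L⁻¹.
Along a PFR/batch, dC_C/dC_A = −r_C/(r_B+r_C) = −k₂/(k₂+k₁·C_A).
Integrating from C_{A0} to C_A: C_C = (0.0931/0.667)·ln[(0.0931+0.667·6.50)/(0.0931+0.667·4.55)] = 0.1396·ln(4.429/3.128) = 0.04853 mol·L⁻¹.
Then C_B = (C_{A0}−C_A) − C_C = 1.950 − 0.04853 = 1.901 mol·L⁻¹.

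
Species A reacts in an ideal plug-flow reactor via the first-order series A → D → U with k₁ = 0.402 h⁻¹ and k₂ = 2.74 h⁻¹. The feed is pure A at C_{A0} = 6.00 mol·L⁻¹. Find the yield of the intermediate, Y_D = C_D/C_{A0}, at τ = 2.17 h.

Solving the coupled first-order balances gives C_D(τ) = [k₁/(k₂−k₁)]·C_{A0}·(e^(−k₁τ) − e^(−k₂τ)).
e^(−k₁τ) = e^(−0.402×2.17) = e^(−0.8723) = 0.4180; e^(−k₂τ) = e^(−5.946) = 0.002617.
C_D = 0.402×6.00/(2.74−0.402) × (0.4180−0.002617) = 1.032×0.4154 = 0.4285 mol·L⁻¹.
Y_D = C_D/C_{A0} = 0.4285/6.00 = 0.0714.

0.0714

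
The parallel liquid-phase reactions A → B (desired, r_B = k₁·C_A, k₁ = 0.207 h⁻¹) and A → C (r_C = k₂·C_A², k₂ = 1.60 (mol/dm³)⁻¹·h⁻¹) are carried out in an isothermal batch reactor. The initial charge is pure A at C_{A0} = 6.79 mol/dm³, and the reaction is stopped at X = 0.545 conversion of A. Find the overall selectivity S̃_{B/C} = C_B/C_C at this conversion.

C_A = C_{A0}(1−X) = 3.089 mol/dm³.
Along a PFR/batch, dC_B/dC_A = −r_B/(r_B+r_C) = −k₁/(k₁+k₂·C_A).
Integrating from C_{A0} to C_A: C_B = (0.207/1.60)·ln[(0.207+1.60·6.79)/(0.207+1.60·3.09)] = 0.1294·ln(11.07/5.150) = 0.09901 mol/dm³.
C_C = (C_{A0}−C_A)−C_B = 3.602 mol/dm³; S̃_{B/C} = 0.09901/3.602 = 0.0275.

0.0275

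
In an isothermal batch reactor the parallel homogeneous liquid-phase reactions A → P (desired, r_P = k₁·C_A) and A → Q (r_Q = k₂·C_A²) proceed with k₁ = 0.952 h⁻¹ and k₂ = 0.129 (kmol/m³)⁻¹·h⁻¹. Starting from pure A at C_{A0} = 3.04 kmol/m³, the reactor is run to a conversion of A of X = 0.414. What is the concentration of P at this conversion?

0.950 kmol/m³

C_A = C_{A0}(1−X) = 1.781 kmol/m³.
Along a PFR/batch, dC_P/dC_A = −r_P/(r_P+r_Q) = −k₁/(k₁+k₂·C_A).
Integrating from C_{A0} to C_A: C_P = (0.952/0.129)·ln[(0.952+0.129·3.04)/(0.952+0.129·1.78)] = 7.380·ln(1.344/1.182) = 0.9500 kmol/m³.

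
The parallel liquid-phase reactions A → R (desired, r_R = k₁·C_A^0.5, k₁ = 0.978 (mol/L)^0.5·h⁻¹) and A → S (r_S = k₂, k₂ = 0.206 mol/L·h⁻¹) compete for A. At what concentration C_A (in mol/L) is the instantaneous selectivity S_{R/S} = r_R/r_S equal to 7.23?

S_{R/S} = (k₁/k₂)·C_A^0.5 ⇒ C_A = (S·k₂/k₁)^(2).
= (7.23×0.206/0.978)^(2) = (1.523)^(2) = 2.32 mol/L.

2.32 mol/L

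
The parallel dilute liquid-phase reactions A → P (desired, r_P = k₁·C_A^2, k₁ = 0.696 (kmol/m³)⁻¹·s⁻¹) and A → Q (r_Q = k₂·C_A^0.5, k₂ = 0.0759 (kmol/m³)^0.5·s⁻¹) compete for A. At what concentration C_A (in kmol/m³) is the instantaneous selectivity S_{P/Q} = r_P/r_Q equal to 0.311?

0.105 kmol/m³

S_{P/Q} = (k₁/k₂)·C_A^1.5 ⇒ C_A = (S·k₂/k₁)^(1/1.5).
= (0.311×0.0759/0.696)^(0.6667) = (0.03392)^(0.6667) = 0.105 kmol/m³.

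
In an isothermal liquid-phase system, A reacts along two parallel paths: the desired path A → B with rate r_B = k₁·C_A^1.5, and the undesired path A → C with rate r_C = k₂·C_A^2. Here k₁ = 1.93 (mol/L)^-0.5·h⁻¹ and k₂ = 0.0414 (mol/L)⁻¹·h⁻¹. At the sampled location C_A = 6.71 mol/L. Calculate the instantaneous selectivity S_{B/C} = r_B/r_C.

18.0

S_{B/C} = r_B/r_C = (k₁·C_A^1.5)/(k₂·C_A^2) = (k₁/k₂)·C_A^-0.5.
= (1.93×6.710^1.5) / (0.0414×6.710^2) = 33.55/1.864 = 18.0.
The undesired path is higher order in A, so low C_A (CSTR or dilute feed) favours B.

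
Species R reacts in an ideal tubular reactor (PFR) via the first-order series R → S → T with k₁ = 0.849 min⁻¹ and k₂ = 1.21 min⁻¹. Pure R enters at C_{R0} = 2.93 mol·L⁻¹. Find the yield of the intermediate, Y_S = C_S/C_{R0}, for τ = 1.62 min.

0.263

Solving the coupled first-order balances gives C_S(τ) = [k₁/(k₂−k₁)]·C_{R0}·(e^(−k₁τ) − e^(−k₂τ)).
e^(−k₁τ) = e^(−0.849×1.62) = e^(−1.375) = 0.2527; e^(−k₂τ) = e^(−1.960) = 0.1408.
C_S = 0.849×2.93/(1.21−0.849) × (0.2527−0.1408) = 6.891×0.1119 = 0.7712 mol·L⁻¹.
Y_S = C_S/C_{R0} = 0.7712/2.93 = 0.263.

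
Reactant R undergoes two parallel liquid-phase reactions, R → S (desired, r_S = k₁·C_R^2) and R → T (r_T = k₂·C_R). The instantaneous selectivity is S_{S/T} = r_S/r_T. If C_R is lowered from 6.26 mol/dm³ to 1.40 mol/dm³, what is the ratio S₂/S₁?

0.224

S_{S/T} = (k₁/k₂)·C_R, so S₂/S₁ = (C_{R,2}/C_{R,1}).
= 1.40/6.26 = 0.224.
Selectivity toward S falls as C_R falls — high-concentration operation is favoured.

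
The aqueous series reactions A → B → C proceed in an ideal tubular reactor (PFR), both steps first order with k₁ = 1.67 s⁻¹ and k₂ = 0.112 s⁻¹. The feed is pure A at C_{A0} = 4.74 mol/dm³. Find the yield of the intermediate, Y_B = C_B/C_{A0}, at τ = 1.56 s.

0.821

For first-order series with pure A initially, C_B(τ) = k₁C_{A0}/(k₂−k₁)·(e^(−k₁τ) − e^(−k₂τ)).
e^(−k₁τ) = e^(−1.67×1.56) = e^(−2.605) = 0.07389; e^(−k₂τ) = e^(−0.1747) = 0.8397.
C_B = 1.67×4.74/(0.112−1.67) × (0.07389−0.8397) = (-5.081)×(-0.7658) = 3.891 mol/dm³.
Y_B = C_B/C_{A0} = 3.891/4.74 = 0.821.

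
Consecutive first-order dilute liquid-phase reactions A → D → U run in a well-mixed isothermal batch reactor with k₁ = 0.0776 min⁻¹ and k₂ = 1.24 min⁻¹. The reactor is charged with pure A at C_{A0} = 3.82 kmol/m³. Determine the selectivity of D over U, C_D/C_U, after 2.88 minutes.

0.346

For first-order series with pure A initially, C_D(t) = k₁C_{A0}/(k₂−k₁)·(e^(−k₁t) − e^(−k₂t)).
e^(−k₁t) = e^(−0.0776×2.88) = e^(−0.2235) = 0.7997; e^(−k₂t) = e^(−3.571) = 0.02812.
C_D = 0.0776×3.82/(1.24−0.0776) × (0.7997−0.02812) = 0.2550×0.7716 = 0.1968 kmol/m³.
C_A = C_{A0}e^(−k₁t) = 3.055 kmol/m³, so C_U = C_{A0}−C_A−C_D = 0.5683 kmol/m³; C_D/C_U = 0.346.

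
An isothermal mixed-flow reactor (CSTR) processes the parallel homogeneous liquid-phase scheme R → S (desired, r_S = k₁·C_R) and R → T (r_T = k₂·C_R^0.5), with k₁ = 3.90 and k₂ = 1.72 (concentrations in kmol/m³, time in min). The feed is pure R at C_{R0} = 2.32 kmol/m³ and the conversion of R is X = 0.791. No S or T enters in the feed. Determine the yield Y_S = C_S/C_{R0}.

0.484

Exit C_R = C_{R0}(1−X) = 2.32×0.209 = 0.4849 kmol/m³.
A CSTR operates uniformly at the exit composition, giving r_S = 1.891 and r_T = 1.198 (each k·C_R^n at C_R = 0.4849).
Fraction of consumed R going to S: r_S/(r_S+r_T) = 0.6122.
C_S = 0.6122·C_{R0}·X = 0.6122×2.32×0.791 = 1.12 kmol/m³; Y_S = C_S/C_{R0} = 0.484.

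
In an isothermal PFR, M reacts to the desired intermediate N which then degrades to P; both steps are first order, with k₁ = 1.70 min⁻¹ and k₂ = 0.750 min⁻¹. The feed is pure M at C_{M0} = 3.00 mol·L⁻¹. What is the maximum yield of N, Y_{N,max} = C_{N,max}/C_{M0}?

0.524

At the optimum, C_{N,max}/C_{M0} = (k₁/k₂)^[k₂/(k₂−k₁)].
= (1.70/0.750)^(0.750/(0.750−1.70)) = (2.267)^(-0.7895) = 0.5241.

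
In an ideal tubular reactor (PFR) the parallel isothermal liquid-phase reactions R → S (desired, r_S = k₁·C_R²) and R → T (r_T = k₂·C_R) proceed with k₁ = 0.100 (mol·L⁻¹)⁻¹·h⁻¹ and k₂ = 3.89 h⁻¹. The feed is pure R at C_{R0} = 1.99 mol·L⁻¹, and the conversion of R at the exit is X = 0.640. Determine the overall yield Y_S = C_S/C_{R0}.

C_R = C_{R0}(1−X) = 0.7164 mol·L⁻¹.
Along a PFR/batch, dC_T/dC_R = −r_T/(r_S+r_T) = −k₂/(k₂+k₁·C_R).
Integrating from C_{R0} to C_R: C_T = (3.89/0.100)·ln[(3.89+0.100·1.99)/(3.89+0.100·0.716)] = 38.90·ln(4.089/3.962) = 1.231 mol·L⁻¹.
Then C_S = (C_{R0}−C_R) − C_T = 1.274 − 1.231 = 0.04271 mol·L⁻¹.
Y_S = C_S/C_{R0} = 0.04271/1.99 = 0.0215.

0.0215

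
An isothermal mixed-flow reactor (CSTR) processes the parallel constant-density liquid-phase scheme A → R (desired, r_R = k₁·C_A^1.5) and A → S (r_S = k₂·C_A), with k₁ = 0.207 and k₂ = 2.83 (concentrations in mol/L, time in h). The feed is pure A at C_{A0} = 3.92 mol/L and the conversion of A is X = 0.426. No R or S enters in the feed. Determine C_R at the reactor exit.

0.165 mol/L

Exit C_A = C_{A0}(1−X) = 3.92×0.574 = 2.250 mol/L.
A CSTR operates uniformly at the exit composition, giving r_R = 0.6987 and r_S = 6.368 (each k·C_A^n at C_A = 2.250).
Fraction of consumed A going to R: r_R/(r_R+r_S) = 0.09887.
C_R = 0.09887·C_{A0}·X = 0.09887×3.92×0.426 = 0.165 mol/L.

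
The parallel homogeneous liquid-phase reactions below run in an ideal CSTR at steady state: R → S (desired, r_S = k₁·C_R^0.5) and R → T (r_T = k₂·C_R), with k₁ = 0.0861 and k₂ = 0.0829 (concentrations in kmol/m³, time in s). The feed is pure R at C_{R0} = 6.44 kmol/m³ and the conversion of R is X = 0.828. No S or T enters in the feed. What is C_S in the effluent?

2.65 kmol/m³

Exit C_R = C_{R0}(1−X) = 6.44×0.172 = 1.108 kmol/m³.
A CSTR operates uniformly at the exit composition, giving r_S = 0.09062 and r_T = 0.09183 (each k·C_R^n at C_R = 1.108).
Fraction of consumed R going to S: r_S/(r_S+r_T) = 0.4967.
C_S = 0.4967·C_{R0}·X = 0.4967×6.44×0.828 = 2.65 kmol/m³.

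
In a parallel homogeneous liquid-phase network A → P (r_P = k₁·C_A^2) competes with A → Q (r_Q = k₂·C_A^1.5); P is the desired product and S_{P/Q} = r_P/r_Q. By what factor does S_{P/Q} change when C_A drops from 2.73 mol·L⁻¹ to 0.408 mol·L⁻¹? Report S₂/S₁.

0.387

S_{P/Q} = (k₁/k₂)·C_A^0.5, so S₂/S₁ = (C_{A,2}/C_{A,1})^0.5.
= (0.408/2.73)^0.5 = (0.1495)^0.5 = 0.387.
Selectivity toward P falls as C_A falls — high-concentration operation is favoured.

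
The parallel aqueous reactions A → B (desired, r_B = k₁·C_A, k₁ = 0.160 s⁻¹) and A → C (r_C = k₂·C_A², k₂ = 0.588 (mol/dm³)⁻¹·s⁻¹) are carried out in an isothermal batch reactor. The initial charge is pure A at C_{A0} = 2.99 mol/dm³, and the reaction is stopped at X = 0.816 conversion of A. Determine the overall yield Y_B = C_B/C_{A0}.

0.125

C_A = C_{A0}(1−X) = 0.5502 mol/dm³.
Along a PFR/batch, dC_B/dC_A = −r_B/(r_B+r_C) = −k₁/(k₁+k₂·C_A).
Integrating from C_{A0} to C_A: C_B = (0.160/0.588)·ln[(0.160+0.588·2.99)/(0.160+0.588·0.550)] = 0.2721·ln(1.918/0.4835) = 0.3750 mol/dm³.
Y_B = C_B/C_{A0} = 0.3750/2.99 = 0.125.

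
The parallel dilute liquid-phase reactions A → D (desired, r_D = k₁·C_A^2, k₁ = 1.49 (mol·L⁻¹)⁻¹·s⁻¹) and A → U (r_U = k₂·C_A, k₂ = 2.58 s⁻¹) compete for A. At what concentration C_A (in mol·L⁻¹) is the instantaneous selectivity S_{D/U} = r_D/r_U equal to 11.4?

S_{D/U} = (k₁/k₂)·C_A ⇒ C_A = S·k₂/k₁.
= 11.4×2.58/1.49 = 19.7 mol·L⁻¹.

19.7 mol·L⁻¹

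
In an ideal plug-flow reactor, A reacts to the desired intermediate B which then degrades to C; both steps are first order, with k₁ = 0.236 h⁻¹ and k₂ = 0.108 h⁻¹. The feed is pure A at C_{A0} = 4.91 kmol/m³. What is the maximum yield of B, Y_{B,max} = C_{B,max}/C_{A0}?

Evaluating C_B at τ_opt = ln(k₂/k₁)/(k₂−k₁) gives C_{B,max}/C_{A0} = (k₁/k₂)^[k₂/(k₂−k₁)].
= (0.236/0.108)^(0.108/(0.108−0.236)) = (2.185)^(-0.8438) = 0.5171.

0.517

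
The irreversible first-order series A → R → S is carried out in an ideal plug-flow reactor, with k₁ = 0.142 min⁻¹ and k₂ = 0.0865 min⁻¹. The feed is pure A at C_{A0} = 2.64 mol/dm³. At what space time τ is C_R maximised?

8.93 min

The intermediate peaks when r₁ = r₂, i.e. k₁e^(−k₁τ) = k₂e^(−k₂τ), giving τ_opt = ln(k₂/k₁)/(k₂−k₁).
= ln(0.0865/0.142)/(0.0865−0.142) = ln(0.6092)/-0.05550 = -0.4957/-0.05550 = 8.93 min.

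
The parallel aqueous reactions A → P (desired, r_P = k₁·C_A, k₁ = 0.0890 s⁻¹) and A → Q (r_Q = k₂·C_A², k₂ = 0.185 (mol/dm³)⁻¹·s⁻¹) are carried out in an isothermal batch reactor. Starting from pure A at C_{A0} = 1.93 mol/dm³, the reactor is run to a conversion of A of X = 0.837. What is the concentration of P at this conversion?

C_A = C_{A0}(1−X) = 0.3146 mol/dm³.
Along a PFR/batch, dC_P/dC_A = −r_P/(r_P+r_Q) = −k₁/(k₁+k₂·C_A).
Integrating from C_{A0} to C_A: C_P = (0.0890/0.185)·ln[(0.0890+0.185·1.93)/(0.0890+0.185·0.315)] = 0.4811·ln(0.4460/0.1472) = 0.5333 mol/dm³.

0.533 mol/dm³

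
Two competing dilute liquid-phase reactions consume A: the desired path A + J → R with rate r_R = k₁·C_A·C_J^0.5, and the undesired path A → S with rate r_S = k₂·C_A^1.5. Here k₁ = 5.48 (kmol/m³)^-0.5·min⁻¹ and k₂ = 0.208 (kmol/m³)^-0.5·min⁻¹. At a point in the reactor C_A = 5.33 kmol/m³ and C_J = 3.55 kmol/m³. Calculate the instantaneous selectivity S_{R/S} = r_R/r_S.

21.5

S_{R/S} = r_R/r_S = (k₁·C_A·C_J^0.5)/(k₂·C_A^1.5) = (k₁/k₂)·C_A^-0.5·C_J^0.5.
= (5.48×5.330×3.550^0.5) / (0.208×5.330^1.5) = 55.03/2.559 = 21.5.
The undesired path is higher order in A, so low C_A (CSTR or dilute feed) favours R.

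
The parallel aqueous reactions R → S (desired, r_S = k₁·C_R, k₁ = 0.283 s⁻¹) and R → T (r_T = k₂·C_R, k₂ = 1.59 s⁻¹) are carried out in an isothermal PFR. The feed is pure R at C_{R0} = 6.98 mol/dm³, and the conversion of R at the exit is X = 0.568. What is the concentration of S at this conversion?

0.599 mol/dm³

C_R = C_{R0}(1−X) = 3.015 mol/dm³.
Both paths are first order in R, so the instantaneous fraction to S is constant: dC_S/d(−C_R) = k₁/(k₁+k₂) = 0.1511.
C_S = 0.1511·(C_{R0}−C_R) = 0.1511×3.965 = 0.599 mol/dm³.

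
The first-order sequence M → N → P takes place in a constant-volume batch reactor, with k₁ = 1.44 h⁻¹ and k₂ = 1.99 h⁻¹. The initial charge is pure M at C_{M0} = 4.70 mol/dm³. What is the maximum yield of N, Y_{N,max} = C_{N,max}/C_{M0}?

For a first-order series the maximum intermediate yield is C_{N,max}/C_{M0} = (k₁/k₂)^[k₂/(k₂−k₁)].
= (1.44/1.99)^(1.99/(1.99−1.44)) = (0.7236)^(3.618) = 0.3102.

0.310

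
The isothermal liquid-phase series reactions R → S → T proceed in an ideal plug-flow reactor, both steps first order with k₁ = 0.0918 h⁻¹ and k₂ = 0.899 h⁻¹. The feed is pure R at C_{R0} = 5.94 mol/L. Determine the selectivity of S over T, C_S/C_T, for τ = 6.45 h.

0.163

Solving the coupled first-order balances gives C_S(τ) = [k₁/(k₂−k₁)]·C_{R0}·(e^(−k₁τ) − e^(−k₂τ)).
e^(−k₁τ) = e^(−0.0918×6.45) = e^(−0.5921) = 0.5532; e^(−k₂τ) = e^(−5.799) = 0.003032.
C_S = 0.0918×5.94/(0.899−0.0918) × (0.5532−0.003032) = 0.6755×0.5501 = 0.3716 mol/L.
C_R = C_{R0}e^(−k₁τ) = 3.286 mol/L, so C_T = C_{R0}−C_R−C_S = 2.283 mol/L; C_S/C_T = 0.163.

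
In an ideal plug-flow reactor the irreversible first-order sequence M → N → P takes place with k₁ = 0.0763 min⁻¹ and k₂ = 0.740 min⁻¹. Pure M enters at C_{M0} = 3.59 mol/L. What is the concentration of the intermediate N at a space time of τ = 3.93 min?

0.283 mol/L

For first-order series with pure M initially, C_N(τ) = k₁C_{M0}/(k₂−k₁)·(e^(−k₁τ) − e^(−k₂τ)).
e^(−k₁τ) = e^(−0.0763×3.93) = e^(−0.2999) = 0.7409; e^(−k₂τ) = e^(−2.908) = 0.05457.
C_N = 0.0763×3.59/(0.740−0.0763) × (0.7409−0.05457) = 0.4127×0.6863 = 0.2833 mol/L.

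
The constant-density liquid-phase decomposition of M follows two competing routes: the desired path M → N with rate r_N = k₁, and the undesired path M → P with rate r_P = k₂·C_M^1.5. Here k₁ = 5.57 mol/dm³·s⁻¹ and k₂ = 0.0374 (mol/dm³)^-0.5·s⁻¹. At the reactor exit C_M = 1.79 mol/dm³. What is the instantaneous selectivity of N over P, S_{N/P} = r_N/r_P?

62.2

S_{N/P} = r_N/r_P = (k₁)/(k₂·C_M^1.5) = (k₁/k₂)·C_M^-1.5.
= (5.57) / (0.0374×1.790^1.5) = 5.570/0.08957 = 62.2.
The undesired path is higher order in M, so low C_M (CSTR or dilute feed) favours N.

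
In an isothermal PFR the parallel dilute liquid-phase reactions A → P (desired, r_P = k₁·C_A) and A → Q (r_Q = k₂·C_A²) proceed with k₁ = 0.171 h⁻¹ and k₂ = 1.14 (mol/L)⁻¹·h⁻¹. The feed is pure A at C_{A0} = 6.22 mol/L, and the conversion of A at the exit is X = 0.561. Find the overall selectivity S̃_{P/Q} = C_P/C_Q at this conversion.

0.0353

C_A = C_{A0}(1−X) = 2.731 mol/L.
Along a PFR/batch, dC_P/dC_A = −r_P/(r_P+r_Q) = −k₁/(k₁+k₂·C_A).
Integrating from C_{A0} to C_A: C_P = (0.171/1.14)·ln[(0.171+1.14·6.22)/(0.171+1.14·2.73)] = 0.1500·ln(7.262/3.284) = 0.1190 mol/L.
C_Q = (C_{A0}−C_A)−C_P = 3.370 mol/L; S̃_{P/Q} = 0.1190/3.370 = 0.0353.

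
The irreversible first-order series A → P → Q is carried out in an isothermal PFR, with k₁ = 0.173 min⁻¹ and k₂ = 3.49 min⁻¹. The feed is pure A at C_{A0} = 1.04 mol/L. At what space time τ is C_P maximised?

0.906 min

The intermediate peaks when r₁ = r₂, i.e. k₁e^(−k₁τ) = k₂e^(−k₂τ), giving τ_opt = ln(k₂/k₁)/(k₂−k₁).
= ln(3.49/0.173)/(3.49−0.173) = ln(20.17)/3.317 = 3.004/3.317 = 0.906 min.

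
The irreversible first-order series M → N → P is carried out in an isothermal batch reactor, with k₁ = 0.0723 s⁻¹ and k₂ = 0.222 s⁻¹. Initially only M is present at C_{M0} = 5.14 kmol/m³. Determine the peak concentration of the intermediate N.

For a first-order series the maximum intermediate yield is C_{N,max}/C_{M0} = (k₁/k₂)^[k₂/(k₂−k₁)].
= (0.0723/0.222)^(0.222/(0.222−0.0723)) = (0.3257)^(1.483) = 0.1894.
C_{N,max} = 0.1894×5.14 = 0.974 kmol/m³.

0.974 kmol/m³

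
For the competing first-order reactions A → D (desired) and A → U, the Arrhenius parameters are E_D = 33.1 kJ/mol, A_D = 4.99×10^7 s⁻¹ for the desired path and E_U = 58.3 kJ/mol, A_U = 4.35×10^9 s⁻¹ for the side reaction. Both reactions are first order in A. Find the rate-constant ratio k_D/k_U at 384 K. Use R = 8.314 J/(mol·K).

With equal orders, S_{D/U} = k_D/k_U = (A_D/A_U)·exp[(E_U−E_D)/(RT)].
(E_U−E_D)/(RT) = (58.3−33.1)×10³/(8.314×384) = 25200/3193 = 7.893.
k_D/k_U = (4.99×10^7/4.35×10^9)·exp(7.893) = 0.01147 × 2679 = 30.7.
Since E_D < E_U, lowering the temperature improves selectivity toward D.

30.7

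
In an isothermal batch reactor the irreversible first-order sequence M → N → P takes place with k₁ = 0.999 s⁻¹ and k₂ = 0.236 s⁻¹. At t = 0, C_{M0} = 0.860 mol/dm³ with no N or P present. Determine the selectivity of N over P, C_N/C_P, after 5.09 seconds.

0.634

For first-order series with pure M initially, C_N(t) = k₁C_{M0}/(k₂−k₁)·(e^(−k₁t) − e^(−k₂t)).
e^(−k₁t) = e^(−0.999×5.09) = e^(−5.085) = 0.006189; e^(−k₂t) = e^(−1.201) = 0.3008.
C_N = 0.999×0.860/(0.236−0.999) × (0.006189−0.3008) = (-1.126)×(-0.2946) = 0.3318 mol/dm³.
C_M = C_{M0}e^(−k₁t) = 0.005323 mol/dm³, so C_P = C_{M0}−C_M−C_N = 0.5229 mol/dm³; C_N/C_P = 0.634.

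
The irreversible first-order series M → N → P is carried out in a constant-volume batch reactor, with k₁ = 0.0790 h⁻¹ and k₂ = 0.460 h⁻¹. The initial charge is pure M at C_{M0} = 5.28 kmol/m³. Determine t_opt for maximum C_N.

4.62 h

The intermediate peaks when r₁ = r₂, i.e. k₁e^(−k₁t) = k₂e^(−k₂t), giving t_opt = ln(k₂/k₁)/(k₂−k₁).
= ln(0.460/0.0790)/(0.460−0.0790) = ln(5.823)/0.3810 = 1.762/0.3810 = 4.62 h.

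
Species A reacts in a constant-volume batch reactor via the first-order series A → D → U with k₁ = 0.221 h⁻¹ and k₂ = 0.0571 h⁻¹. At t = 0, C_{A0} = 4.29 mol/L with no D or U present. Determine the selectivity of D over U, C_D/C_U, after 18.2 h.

For first-order series with pure A initially, C_D(t) = k₁C_{A0}/(k₂−k₁)·(e^(−k₁t) − e^(−k₂t)).
e^(−k₁t) = e^(−0.221×18.2) = e^(−4.022) = 0.01791; e^(−k₂t) = e^(−1.039) = 0.3537.
C_D = 0.221×4.29/(0.0571−0.221) × (0.01791−0.3537) = (-5.785)×(-0.3358) = 1.943 mol/L.
C_A = C_{A0}e^(−k₁t) = 0.07685 mol/L, so C_U = C_{A0}−C_A−C_D = 2.271 mol/L; C_D/C_U = 0.856.

0.856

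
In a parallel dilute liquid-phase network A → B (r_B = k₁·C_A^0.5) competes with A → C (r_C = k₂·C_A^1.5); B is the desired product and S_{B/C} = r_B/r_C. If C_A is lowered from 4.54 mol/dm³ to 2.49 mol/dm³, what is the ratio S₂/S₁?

S_{B/C} = (k₁/k₂)·C_A⁻¹, so S₂/S₁ = (C_{A,2}/C_{A,1})⁻¹.
= 4.54/2.49 = 1.82.
Selectivity toward B rises as C_A falls — low-concentration operation is favoured.

1.82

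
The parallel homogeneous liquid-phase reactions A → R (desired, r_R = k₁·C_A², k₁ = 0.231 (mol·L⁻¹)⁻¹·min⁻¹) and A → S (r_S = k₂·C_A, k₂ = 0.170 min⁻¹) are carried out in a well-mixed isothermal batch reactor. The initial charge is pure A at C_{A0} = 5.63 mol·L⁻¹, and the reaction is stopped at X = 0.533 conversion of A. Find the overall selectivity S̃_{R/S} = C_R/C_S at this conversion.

C_A = C_{A0}(1−X) = 2.629 mol·L⁻¹.
Along a PFR/batch, dC_S/dC_A = −r_S/(r_R+r_S) = −k₂/(k₂+k₁·C_A).
Integrating from C_{A0} to C_A: C_S = (0.170/0.231)·ln[(0.170+0.231·5.63)/(0.170+0.231·2.63)] = 0.7359·ln(1.471/0.7773) = 0.4691 mol·L⁻¹.
Then C_R = (C_{A0}−C_A) − C_S = 3.001 − 0.4691 = 2.532 mol·L⁻¹.
S̃_{R/S} = C_R/C_S = 2.532/0.4691 = 5.40.

5.40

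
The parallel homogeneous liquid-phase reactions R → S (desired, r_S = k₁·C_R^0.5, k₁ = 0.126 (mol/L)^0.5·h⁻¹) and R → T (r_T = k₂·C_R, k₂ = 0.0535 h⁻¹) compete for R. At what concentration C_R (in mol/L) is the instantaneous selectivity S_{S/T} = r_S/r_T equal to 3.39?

S_{S/T} = (k₁/k₂)·C_R^-0.5 ⇒ C_R = (S·k₂/k₁)^(-2).
= (3.39×0.0535/0.126)^(-2) = (1.439)^(-2) = 0.483 mol/L.

0.483 mol/L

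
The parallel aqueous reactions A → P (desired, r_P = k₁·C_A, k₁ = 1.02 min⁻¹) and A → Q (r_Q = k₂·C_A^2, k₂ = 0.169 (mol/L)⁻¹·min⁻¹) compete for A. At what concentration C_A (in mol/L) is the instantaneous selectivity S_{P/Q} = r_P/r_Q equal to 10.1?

0.598 mol/L

S_{P/Q} = (k₁/k₂)·C_A⁻¹ ⇒ C_A = (S·k₂/k₁)^(-1).
= (10.1×0.169/1.02)^(-1) = (1.673)^(-1) = 0.598 mol/L.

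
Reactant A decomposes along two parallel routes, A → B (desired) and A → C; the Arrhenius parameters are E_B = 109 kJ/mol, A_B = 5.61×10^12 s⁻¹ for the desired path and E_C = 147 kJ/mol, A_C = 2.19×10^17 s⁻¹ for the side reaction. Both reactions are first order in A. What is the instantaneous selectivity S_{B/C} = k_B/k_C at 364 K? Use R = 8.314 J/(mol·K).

Since both paths have the same order in A, the concentration cancels and S_{B/C} = k_B/k_C = (A_B/A_C)·exp[(E_C−E_B)/(RT)].
(E_C−E_B)/(RT) = (147−109)×10³/(8.314×364) = 38000/3026 = 12.56.
k_B/k_C = (5.61×10^12/2.19×10^17)·exp(12.56) = 2.562×10^-5 × 2.840×10^5 = 7.27.

7.27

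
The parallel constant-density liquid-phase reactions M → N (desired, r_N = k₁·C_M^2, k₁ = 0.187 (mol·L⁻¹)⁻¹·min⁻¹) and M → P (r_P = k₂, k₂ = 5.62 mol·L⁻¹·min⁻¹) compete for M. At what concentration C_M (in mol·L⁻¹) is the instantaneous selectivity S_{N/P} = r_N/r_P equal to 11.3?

S_{N/P} = (k₁/k₂)·C_M^2 ⇒ C_M = (S·k₂/k₁)^(0.5).
= (11.3×5.62/0.187)^(0.5) = (339.6)^(0.5) = 18.4 mol·L⁻¹.

18.4 mol·L⁻¹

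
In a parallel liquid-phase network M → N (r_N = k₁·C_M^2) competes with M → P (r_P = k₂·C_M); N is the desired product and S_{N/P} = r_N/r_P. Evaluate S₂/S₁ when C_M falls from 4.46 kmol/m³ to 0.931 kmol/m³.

0.209

S_{N/P} = (k₁/k₂)·C_M, so S₂/S₁ = (C_{M,2}/C_{M,1}).
= 0.931/4.46 = 0.209.
Selectivity toward N falls as C_M falls — high-concentration operation is favoured.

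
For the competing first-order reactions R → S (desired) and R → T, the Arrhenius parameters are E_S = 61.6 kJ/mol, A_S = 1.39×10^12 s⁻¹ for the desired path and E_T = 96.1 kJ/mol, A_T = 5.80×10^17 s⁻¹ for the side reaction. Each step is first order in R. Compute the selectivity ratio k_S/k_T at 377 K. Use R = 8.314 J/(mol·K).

Since both paths have the same order in R, the concentration cancels and S_{S/T} = k_S/k_T = (A_S/A_T)·exp[(E_T−E_S)/(RT)].
(E_T−E_S)/(RT) = (96.1−61.6)×10³/(8.314×377) = 34500/3134 = 11.01.
k_S/k_T = (1.39×10^12/5.80×10^17)·exp(11.01) = 2.397×10^-6 × 60293 = 0.144.

0.144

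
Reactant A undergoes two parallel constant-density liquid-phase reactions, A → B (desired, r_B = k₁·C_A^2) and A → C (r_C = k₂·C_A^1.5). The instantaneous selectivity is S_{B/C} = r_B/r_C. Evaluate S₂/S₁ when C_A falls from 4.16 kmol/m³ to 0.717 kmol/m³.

S_{B/C} = (k₁/k₂)·C_A^0.5, so S₂/S₁ = (C_{A,2}/C_{A,1})^0.5.
= (0.717/4.16)^0.5 = (0.1724)^0.5 = 0.415.

0.415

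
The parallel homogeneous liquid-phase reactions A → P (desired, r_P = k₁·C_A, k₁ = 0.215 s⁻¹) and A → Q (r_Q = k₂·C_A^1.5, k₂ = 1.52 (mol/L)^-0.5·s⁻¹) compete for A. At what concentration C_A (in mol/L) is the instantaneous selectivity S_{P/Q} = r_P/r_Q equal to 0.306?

S_{P/Q} = (k₁/k₂)·C_A^-0.5 ⇒ C_A = (S·k₂/k₁)^(-2).
= (0.306×1.52/0.215)^(-2) = (2.163)^(-2) = 0.214 mol/L.

0.214 mol/L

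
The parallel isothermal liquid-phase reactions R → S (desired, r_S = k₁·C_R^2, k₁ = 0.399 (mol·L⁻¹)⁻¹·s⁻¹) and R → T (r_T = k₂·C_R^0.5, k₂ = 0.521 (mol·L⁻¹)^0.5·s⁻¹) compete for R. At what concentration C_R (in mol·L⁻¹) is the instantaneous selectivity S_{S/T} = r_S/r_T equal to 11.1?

5.94 mol·L⁻¹

S_{S/T} = (k₁/k₂)·C_R^1.5 ⇒ C_R = (S·k₂/k₁)^(1/1.5).
= (11.1×0.521/0.399)^(0.6667) = (14.49)^(0.6667) = 5.94 mol·L⁻¹.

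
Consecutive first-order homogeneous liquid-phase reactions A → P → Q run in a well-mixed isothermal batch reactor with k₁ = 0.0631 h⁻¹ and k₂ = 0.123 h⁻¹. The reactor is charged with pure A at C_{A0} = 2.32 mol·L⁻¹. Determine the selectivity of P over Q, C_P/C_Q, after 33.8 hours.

0.140

Solving the coupled first-order balances gives C_P(t) = [k₁/(k₂−k₁)]·C_{A0}·(e^(−k₁t) − e^(−k₂t)).
e^(−k₁t) = e^(−0.0631×33.8) = e^(−2.133) = 0.1185; e^(−k₂t) = e^(−4.157) = 0.01565.
C_P = 0.0631×2.32/(0.123−0.0631) × (0.1185−0.01565) = 2.444×0.1029 = 0.2514 mol·L⁻¹.
C_A = C_{A0}e^(−k₁t) = 0.2749 mol·L⁻¹, so C_Q = C_{A0}−C_A−C_P = 1.794 mol·L⁻¹; C_P/C_Q = 0.140.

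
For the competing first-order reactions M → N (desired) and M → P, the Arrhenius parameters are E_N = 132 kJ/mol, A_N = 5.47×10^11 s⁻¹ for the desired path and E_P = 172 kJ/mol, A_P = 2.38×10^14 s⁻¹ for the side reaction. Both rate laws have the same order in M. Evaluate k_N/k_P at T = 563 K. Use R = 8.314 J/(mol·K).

With equal orders, S_{N/P} = k_N/k_P = (A_N/A_P)·exp[(E_P−E_N)/(RT)].
(E_P−E_N)/(RT) = (172−132)×10³/(8.314×563) = 40000/4681 = 8.546.
k_N/k_P = (5.47×10^11/2.38×10^14)·exp(8.546) = 0.002298 × 5144 = 11.8.
Since E_N < E_P, lowering the temperature improves selectivity toward N.

11.8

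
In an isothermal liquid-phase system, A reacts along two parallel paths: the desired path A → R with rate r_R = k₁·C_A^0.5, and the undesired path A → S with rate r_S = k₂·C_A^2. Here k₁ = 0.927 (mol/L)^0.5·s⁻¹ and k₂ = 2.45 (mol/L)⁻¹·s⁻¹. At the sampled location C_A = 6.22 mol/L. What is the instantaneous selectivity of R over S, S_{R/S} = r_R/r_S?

0.0244

S_{R/S} = r_R/r_S = (k₁·C_A^0.5)/(k₂·C_A^2) = (k₁/k₂)·C_A^-1.5.
= (0.927×6.220^0.5) / (2.45×6.220^2) = 2.312/94.79 = 0.0244.
The undesired path is higher order in A, so low C_A (CSTR or dilute feed) favours R.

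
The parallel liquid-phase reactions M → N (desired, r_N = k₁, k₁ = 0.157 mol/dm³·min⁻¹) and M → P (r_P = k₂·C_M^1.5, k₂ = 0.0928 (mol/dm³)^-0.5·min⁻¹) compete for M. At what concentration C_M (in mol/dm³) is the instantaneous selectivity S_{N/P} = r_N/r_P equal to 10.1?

S_{N/P} = (k₁/k₂)·C_M^-1.5 ⇒ C_M = (S·k₂/k₁)^(1/(-1.5)).
= (10.1×0.0928/0.157)^(-0.6667) = (5.970)^(-0.6667) = 0.304 mol/dm³.

0.304 mol/dm³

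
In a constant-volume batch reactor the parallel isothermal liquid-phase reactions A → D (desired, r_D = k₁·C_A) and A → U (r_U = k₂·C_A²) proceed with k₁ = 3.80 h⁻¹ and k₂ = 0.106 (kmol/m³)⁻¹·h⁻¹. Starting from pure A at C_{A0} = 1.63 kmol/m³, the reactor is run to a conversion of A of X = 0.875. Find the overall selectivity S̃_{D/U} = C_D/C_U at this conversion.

39.3

C_A = C_{A0}(1−X) = 0.2037 kmol/m³.
Along a PFR/batch, dC_D/dC_A = −r_D/(r_D+r_U) = −k₁/(k₁+k₂·C_A).
Integrating from C_{A0} to C_A: C_D = (3.80/0.106)·ln[(3.80+0.106·1.63)/(3.80+0.106·0.204)] = 35.85·ln(3.973/3.822) = 1.391 kmol/m³.
C_U = (C_{A0}−C_A)−C_D = 0.03539 kmol/m³; S̃_{D/U} = 1.391/0.03539 = 39.3.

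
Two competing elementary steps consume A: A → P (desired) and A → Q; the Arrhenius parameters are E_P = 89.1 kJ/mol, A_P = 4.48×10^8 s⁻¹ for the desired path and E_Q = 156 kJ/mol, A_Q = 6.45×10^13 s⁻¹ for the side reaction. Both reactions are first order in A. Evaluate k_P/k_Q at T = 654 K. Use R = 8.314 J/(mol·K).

k_P/k_Q = (A_P/A_Q)·exp[−(E_P−E_Q)/(RT)] = (A_P/A_Q)·exp[(E_Q−E_P)/(RT)].
(E_Q−E_P)/(RT) = (156−89.1)×10³/(8.314×654) = 66900/5437 = 12.30.
k_P/k_Q = (4.48×10^8/6.45×10^13)·exp(12.30) = 6.946×10^-6 × 2.205×10^5 = 1.53.
Since E_P < E_Q, lowering the temperature improves selectivity toward P.

1.53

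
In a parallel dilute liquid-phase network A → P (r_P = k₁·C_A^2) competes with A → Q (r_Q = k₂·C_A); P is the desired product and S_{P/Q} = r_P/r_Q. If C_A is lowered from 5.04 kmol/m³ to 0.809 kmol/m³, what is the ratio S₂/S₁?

S_{P/Q} = (k₁/k₂)·C_A, so S₂/S₁ = (C_{A,2}/C_{A,1}).
= 0.809/5.04 = 0.161.

0.161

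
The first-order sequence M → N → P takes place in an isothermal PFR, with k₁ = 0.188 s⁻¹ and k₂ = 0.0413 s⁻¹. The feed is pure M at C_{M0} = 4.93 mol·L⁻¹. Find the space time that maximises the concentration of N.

10.3 s

Setting dC_N/dτ = 0 gives τ_opt = ln(k₂/k₁)/(k₂−k₁).
= ln(0.0413/0.188)/(0.0413−0.188) = ln(0.2197)/-0.1467 = -1.516/-0.1467 = 10.3 s.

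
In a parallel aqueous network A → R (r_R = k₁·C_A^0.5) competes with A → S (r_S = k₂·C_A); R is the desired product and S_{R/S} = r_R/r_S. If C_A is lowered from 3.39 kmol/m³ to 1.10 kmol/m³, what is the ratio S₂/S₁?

S_{R/S} = (k₁/k₂)·C_A^-0.5, so S₂/S₁ = (C_{A,2}/C_{A,1})^-0.5.
= (1.10/3.39)^(-0.5) = (0.3245)^(-0.5) = 1.76.
Selectivity toward R rises as C_A falls — low-concentration operation is favoured.

1.76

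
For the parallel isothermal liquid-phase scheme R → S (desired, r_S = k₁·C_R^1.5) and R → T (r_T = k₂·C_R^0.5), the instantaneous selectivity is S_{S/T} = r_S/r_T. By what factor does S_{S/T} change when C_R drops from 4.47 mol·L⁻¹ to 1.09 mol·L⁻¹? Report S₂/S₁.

0.244

S_{S/T} = (k₁/k₂)·C_R, so S₂/S₁ = (C_{R,2}/C_{R,1}).
= 1.09/4.47 = 0.244.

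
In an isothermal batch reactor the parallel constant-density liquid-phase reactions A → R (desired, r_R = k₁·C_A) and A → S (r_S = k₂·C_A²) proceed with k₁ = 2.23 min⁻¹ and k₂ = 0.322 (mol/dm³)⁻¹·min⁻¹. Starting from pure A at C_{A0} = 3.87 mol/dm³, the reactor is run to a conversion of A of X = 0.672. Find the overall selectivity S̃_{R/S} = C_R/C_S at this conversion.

C_A = C_{A0}(1−X) = 1.269 mol/dm³.
Along a PFR/batch, dC_R/dC_A = −r_R/(r_R+r_S) = −k₁/(k₁+k₂·C_A).
Integrating from C_{A0} to C_A: C_R = (2.23/0.322)·ln[(2.23+0.322·3.87)/(2.23+0.322·1.27)] = 6.925·ln(3.476/2.639) = 1.909 mol/dm³.
C_S = (C_{A0}−C_A)−C_R = 0.6918 mol/dm³; S̃_{R/S} = 1.909/0.6918 = 2.76.

2.76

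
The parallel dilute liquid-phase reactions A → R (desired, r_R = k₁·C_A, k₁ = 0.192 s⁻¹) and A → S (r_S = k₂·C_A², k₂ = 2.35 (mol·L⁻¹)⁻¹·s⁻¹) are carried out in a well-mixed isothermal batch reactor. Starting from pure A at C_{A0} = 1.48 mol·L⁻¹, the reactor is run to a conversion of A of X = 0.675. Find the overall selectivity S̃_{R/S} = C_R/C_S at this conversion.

0.0911

C_A = C_{A0}(1−X) = 0.4810 mol·L⁻¹.
Along a PFR/batch, dC_R/dC_A = −r_R/(r_R+r_S) = −k₁/(k₁+k₂·C_A).
Integrating from C_{A0} to C_A: C_R = (0.192/2.35)·ln[(0.192+2.35·1.48)/(0.192+2.35·0.481)] = 0.08170·ln(3.670/1.322) = 0.08340 mol·L⁻¹.
C_S = (C_{A0}−C_A)−C_R = 0.9156 mol·L⁻¹; S̃_{R/S} = 0.08340/0.9156 = 0.0911.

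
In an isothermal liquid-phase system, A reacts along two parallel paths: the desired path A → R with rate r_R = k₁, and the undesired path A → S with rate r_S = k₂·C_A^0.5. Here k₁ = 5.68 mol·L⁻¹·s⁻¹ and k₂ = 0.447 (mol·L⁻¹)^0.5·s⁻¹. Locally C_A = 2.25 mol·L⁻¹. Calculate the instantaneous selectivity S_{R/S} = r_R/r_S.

8.47

S_{R/S} = r_R/r_S = (k₁)/(k₂·C_A^0.5) = (k₁/k₂)·C_A^-0.5.
= (5.68) / (0.447×2.250^0.5) = 5.680/0.6705 = 8.47.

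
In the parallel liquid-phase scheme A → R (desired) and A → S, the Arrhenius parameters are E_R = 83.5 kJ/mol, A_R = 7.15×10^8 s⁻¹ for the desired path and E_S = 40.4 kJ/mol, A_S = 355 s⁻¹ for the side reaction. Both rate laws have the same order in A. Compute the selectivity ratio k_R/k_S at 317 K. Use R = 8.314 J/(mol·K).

0.159

With equal orders, S_{R/S} = k_R/k_S = (A_R/A_S)·exp[(E_S−E_R)/(RT)].
(E_S−E_R)/(RT) = (40.4−83.5)×10³/(8.314×317) = -43100/2636 = -16.35.
k_R/k_S = (7.15×10^8/355)·exp(-16.35) = 2.014×10^6 × 7.903×10^-8 = 0.159.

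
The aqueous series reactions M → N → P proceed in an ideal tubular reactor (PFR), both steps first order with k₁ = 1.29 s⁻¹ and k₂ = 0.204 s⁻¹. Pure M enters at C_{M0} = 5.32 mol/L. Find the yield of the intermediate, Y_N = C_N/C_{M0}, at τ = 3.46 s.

0.573

For first-order series with pure M initially, C_N(τ) = k₁C_{M0}/(k₂−k₁)·(e^(−k₁τ) − e^(−k₂τ)).
e^(−k₁τ) = e^(−1.29×3.46) = e^(−4.463) = 0.01152; e^(−k₂τ) = e^(−0.7058) = 0.4937.
C_N = 1.29×5.32/(0.204−1.29) × (0.01152−0.4937) = (-6.319)×(-0.4822) = 3.047 mol/L.
Y_N = C_N/C_{M0} = 3.047/5.32 = 0.573.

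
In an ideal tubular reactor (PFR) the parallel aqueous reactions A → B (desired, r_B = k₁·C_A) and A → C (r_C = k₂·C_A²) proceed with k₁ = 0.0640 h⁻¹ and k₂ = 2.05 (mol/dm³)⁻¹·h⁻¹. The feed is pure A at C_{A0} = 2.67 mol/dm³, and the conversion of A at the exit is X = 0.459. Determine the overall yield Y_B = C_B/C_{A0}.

C_A = C_{A0}(1−X) = 1.444 mol/dm³.
Along a PFR/batch, dC_B/dC_A = −r_B/(r_B+r_C) = −k₁/(k₁+k₂·C_A).
Integrating from C_{A0} to C_A: C_B = (0.0640/2.05)·ln[(0.0640+2.05·2.67)/(0.0640+2.05·1.44)] = 0.03122·ln(5.537/3.025) = 0.01887 mol/dm³.
Y_B = C_B/C_{A0} = 0.01887/2.67 = 0.00707.

0.00707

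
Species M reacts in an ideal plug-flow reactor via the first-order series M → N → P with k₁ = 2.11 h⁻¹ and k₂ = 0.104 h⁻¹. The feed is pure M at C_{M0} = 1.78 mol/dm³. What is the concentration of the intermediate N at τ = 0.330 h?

0.876 mol/dm³

The intermediate concentration in a first-order A→B→C sequence is C_N = k₁C_{M0}(e^(−k₁τ) − e^(−k₂τ))/(k₂−k₁).
e^(−k₁τ) = e^(−2.11×0.330) = e^(−0.6963) = 0.4984; e^(−k₂τ) = e^(−0.03432) = 0.9663.
C_N = 2.11×1.78/(0.104−2.11) × (0.4984−0.9663) = (-1.872)×(-0.4678) = 0.8759 mol/dm³.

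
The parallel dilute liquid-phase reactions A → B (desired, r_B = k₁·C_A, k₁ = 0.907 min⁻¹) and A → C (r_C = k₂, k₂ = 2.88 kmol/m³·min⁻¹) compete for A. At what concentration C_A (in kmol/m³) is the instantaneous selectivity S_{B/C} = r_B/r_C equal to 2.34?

7.43 kmol/m³

S_{B/C} = (k₁/k₂)·C_A ⇒ C_A = S·k₂/k₁.
= 2.34×2.88/0.907 = 7.43 kmol/m³.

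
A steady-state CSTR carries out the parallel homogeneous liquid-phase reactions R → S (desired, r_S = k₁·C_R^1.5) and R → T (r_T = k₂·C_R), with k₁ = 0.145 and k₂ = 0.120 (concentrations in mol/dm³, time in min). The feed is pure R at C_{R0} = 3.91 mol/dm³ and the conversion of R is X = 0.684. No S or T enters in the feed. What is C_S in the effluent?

1.53 mol/dm³

Exit C_R = C_{R0}(1−X) = 3.91×0.316 = 1.236 mol/dm³.
Rates in a CSTR are evaluated at the outlet concentration: r_S = 0.145×1.236^1.5 = 0.1991, r_T = 0.120×1.236 = 0.1483.
Fraction of consumed R going to S: r_S/(r_S+r_T) = 0.5732.
C_S = 0.5732·C_{R0}·X = 0.5732×3.91×0.684 = 1.53 mol/dm³.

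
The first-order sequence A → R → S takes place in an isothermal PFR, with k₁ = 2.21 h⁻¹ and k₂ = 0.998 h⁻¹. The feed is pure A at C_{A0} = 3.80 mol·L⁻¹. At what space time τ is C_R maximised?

0.656 h

Setting dC_R/dτ = 0 gives τ_opt = ln(k₂/k₁)/(k₂−k₁).
= ln(0.998/2.21)/(0.998−2.21) = ln(0.4516)/-1.212 = -0.7950/-1.212 = 0.656 h.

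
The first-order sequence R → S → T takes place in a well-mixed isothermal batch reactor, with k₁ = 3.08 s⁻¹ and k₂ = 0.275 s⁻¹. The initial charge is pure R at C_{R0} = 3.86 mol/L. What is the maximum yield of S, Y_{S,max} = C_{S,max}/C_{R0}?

Evaluating C_S at t_opt = ln(k₂/k₁)/(k₂−k₁) gives C_{S,max}/C_{R0} = (k₁/k₂)^[k₂/(k₂−k₁)].
= (3.08/0.275)^(0.275/(0.275−3.08)) = (11.20)^(-0.09804) = 0.7891.

0.789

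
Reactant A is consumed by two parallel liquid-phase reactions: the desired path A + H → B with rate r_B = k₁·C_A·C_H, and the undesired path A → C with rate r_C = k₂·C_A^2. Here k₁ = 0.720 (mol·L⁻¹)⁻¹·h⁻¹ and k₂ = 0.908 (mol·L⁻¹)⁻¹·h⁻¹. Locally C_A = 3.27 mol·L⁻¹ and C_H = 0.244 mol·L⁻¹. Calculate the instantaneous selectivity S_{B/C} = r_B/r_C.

S_{B/C} = r_B/r_C = (k₁·C_A·C_H)/(k₂·C_A^2) = (k₁/k₂)·C_A⁻¹·C_H.
= (0.720×3.270×0.2440) / (0.908×3.270^2) = 0.5745/9.709 = 0.0592.
The undesired path is higher order in A, so low C_A (CSTR or dilute feed) favours B.

0.0592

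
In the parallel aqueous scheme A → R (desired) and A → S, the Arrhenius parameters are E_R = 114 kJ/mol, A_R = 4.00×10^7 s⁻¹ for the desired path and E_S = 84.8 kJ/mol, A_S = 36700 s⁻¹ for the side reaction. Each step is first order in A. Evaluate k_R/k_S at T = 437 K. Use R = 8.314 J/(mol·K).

0.352

With equal orders, S_{R/S} = k_R/k_S = (A_R/A_S)·exp[(E_S−E_R)/(RT)].
(E_S−E_R)/(RT) = (84.8−114)×10³/(8.314×437) = -29200/3633 = -8.037.
k_R/k_S = (4.00×10^7/36700)·exp(-8.037) = 1090 × 3.233×10^-4 = 0.352.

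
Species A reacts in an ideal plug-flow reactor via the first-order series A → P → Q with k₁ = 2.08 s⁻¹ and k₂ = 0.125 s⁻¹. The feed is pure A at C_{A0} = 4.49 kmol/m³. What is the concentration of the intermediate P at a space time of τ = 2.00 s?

For first-order series with pure A initially, C_P(τ) = k₁C_{A0}/(k₂−k₁)·(e^(−k₁τ) − e^(−k₂τ)).
e^(−k₁τ) = e^(−2.08×2.00) = e^(−4.160) = 0.01561; e^(−k₂τ) = e^(−0.2500) = 0.7788.
C_P = 2.08×4.49/(0.125−2.08) × (0.01561−0.7788) = (-4.777)×(-0.7632) = 3.646 kmol/m³.

3.65 kmol/m³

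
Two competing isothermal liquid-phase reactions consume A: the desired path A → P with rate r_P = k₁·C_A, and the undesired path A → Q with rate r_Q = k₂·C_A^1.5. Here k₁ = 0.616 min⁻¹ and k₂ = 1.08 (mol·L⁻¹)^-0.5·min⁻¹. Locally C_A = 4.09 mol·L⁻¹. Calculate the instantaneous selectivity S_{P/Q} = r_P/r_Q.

0.282

S_{P/Q} = r_P/r_Q = (k₁·C_A)/(k₂·C_A^1.5) = (k₁/k₂)·C_A^-0.5.
= (0.616×4.090) / (1.08×4.090^1.5) = 2.519/8.933 = 0.282.
The undesired path is higher order in A, so low C_A (CSTR or dilute feed) favours P.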